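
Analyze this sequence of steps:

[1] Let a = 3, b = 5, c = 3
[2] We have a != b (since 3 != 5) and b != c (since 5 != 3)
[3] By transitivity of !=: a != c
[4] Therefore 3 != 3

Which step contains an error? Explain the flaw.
Step 3: By transitivity of !=: a != c

Step 3 incorrectly applies transitivity to the '!=' relation. Transitivity states: if a R b and b R c, then a R c. However, '!=' is not transitive. Counterexample: 3 != 5 and 5 != 3, but 3 = 3 (both equal 3). Transitivity holds for relations like <, <=, =, but not for !=.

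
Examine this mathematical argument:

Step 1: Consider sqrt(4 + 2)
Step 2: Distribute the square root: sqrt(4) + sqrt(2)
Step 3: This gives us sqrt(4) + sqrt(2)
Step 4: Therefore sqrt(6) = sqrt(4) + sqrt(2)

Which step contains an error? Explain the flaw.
Step 2: Distribute the square root: sqrt(4) + sqrt(2)

Step 2 incorrectly 'distributes' the square root over addition. The square root function does not distribute: sqrt(a + b) ≠ sqrt(a) + sqrt(b). In fact, sqrt(4 + 2) = sqrt(6) ≈ 2.4495, while sqrt(4) + sqrt(2) ≈ 3.4142.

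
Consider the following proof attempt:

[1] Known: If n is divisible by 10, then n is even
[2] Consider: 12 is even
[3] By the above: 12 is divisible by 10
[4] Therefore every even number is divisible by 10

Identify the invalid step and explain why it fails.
Step 3: By the above: 12 is divisible by 10

Step 3 commits the fallacy of affirming the consequent. The known fact 'divisible by 10 → even' does NOT imply 'even → divisible by 10'. That would be the converse, which is false. For example, 12 is even but 12 ÷ 10 = 1.20, which is not an integer.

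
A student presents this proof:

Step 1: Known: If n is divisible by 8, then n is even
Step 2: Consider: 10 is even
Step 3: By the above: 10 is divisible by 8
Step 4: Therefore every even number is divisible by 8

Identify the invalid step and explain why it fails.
Step 3: By the above: 10 is divisible by 8

Step 3 commits the fallacy of affirming the consequent. The known fact 'divisible by 8 → even' does NOT imply 'even → divisible by 8'. That would be the converse, which is false. For example, 10 is even but 10 ÷ 8 = 1.25, which is not an integer.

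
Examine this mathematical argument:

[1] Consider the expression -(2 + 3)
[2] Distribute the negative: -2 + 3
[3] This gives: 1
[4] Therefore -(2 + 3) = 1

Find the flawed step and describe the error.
Step 2: Distribute the negative: -2 + 3

Step 2 incorrectly distributes the negative sign. The correct distribution is -(2 + 3) = -2 - 3 = -5. The negative must be applied to both terms, not just the first. The error treats -(2 + 3) as -2 + 3, which equals 1 instead of -5.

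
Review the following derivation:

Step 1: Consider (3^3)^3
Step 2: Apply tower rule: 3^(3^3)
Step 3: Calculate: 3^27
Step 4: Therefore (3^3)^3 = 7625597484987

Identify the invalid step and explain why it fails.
Step 2: Apply tower rule: 3^(3^3)

Step 2 incorrectly states that (a^b)^c = a^(b^c). The correct rule is (a^b)^c = a^(b×c). The actual value is (3^3)^3 = 3^9 = 19683, not 3^27 = 7625597484987.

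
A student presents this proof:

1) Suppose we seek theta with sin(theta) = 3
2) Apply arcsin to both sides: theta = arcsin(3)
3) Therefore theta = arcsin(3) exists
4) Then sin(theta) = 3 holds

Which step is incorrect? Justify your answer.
Step 2: Apply arcsin to both sides: theta = arcsin(3)

Step 2 applies arcsin to 3. However, arcsin(x) is only defined for x in [-1, 1] because sin(theta) can only produce values in that range. Since |3| > 1, arcsin(3) is undefined. There is no angle whose sine equals 3.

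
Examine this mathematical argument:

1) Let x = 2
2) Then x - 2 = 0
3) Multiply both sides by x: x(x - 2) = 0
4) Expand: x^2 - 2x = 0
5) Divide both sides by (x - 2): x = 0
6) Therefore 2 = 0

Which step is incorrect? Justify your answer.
Step 5: Divide both sides by (x - 2): x = 0

Step 5 divides both sides by (x - 2). However, since x = 2, we have (x - 2) = 0. Division by zero is undefined, making this step invalid.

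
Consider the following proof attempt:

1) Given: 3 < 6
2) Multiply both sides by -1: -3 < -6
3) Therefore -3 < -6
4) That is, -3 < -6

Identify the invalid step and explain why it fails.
Step 2: Multiply both sides by -1: -3 < -6

Step 2 multiplies both sides by -1 but fails to reverse the inequality sign. When multiplying (or dividing) an inequality by a negative number, the direction must be reversed. Since 3 < 6, we should get -3 > -6, i.e., -3 > -6.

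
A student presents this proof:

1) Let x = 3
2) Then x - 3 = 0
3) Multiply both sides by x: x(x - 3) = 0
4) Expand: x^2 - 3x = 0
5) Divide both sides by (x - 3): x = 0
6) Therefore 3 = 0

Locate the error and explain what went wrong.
Step 5: Divide both sides by (x - 3): x = 0

Step 5 divides both sides by (x - 3). However, since x = 3, we have (x - 3) = 0. Division by zero is undefined, making this step invalid.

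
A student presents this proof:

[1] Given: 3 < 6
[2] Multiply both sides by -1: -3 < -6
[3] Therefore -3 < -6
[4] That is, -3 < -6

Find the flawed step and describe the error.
Step 2: Multiply both sides by -1: -3 < -6

Step 2 multiplies both sides by -1 but fails to reverse the inequality sign. When multiplying (or dividing) an inequality by a negative number, the direction must be reversed. Since 3 < 6, we should get -3 > -6, i.e., -3 > -6.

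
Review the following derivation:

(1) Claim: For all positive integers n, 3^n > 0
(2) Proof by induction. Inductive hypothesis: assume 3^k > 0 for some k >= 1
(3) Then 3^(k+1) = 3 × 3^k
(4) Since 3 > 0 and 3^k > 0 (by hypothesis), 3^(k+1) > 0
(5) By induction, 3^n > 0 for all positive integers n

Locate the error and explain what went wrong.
Step 5: By induction, 3^n > 0 for all positive integers n

Step 5 concludes the proof by induction, but no base case was ever established. A valid induction proof requires: (1) a base case proving 3^1 > 0, and (2) an inductive step showing IF 3^k > 0 THEN 3^(k+1) > 0. Steps 2-4 correctly establish the inductive step, but without the base case the conclusion in step 5 does not follow.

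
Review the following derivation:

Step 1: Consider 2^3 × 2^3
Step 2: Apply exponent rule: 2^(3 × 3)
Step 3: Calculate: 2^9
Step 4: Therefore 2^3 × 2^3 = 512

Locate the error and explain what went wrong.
Step 2: Apply exponent rule: 2^(3 × 3)

Step 2 incorrectly states that a^b × a^c = a^(b×c). The correct rule is a^b × a^c = a^(b+c). The actual value is 2^3 × 2^3 = 2^6 = 64, not 2^9 = 512.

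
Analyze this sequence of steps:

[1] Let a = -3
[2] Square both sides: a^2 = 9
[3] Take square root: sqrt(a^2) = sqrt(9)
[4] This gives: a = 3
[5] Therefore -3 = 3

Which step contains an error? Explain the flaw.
Step 4: This gives: a = 3

Step 4 incorrectly states that sqrt(a^2) = a. The correct identity is sqrt(a^2) = |a|. Since a = -3 < 0, we have sqrt(a^2) = |-3| = 3, not a = -3.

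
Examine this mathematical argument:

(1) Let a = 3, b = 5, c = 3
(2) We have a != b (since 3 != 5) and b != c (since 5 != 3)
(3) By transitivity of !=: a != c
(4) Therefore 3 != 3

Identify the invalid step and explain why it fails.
Step 3: By transitivity of !=: a != c

Step 3 incorrectly applies transitivity to the '!=' relation. Transitivity states: if a R b and b R c, then a R c. However, '!=' is not transitive. Counterexample: 3 != 5 and 5 != 3, but 3 = 3 (both equal 3). Transitivity holds for relations like <, <=, =, but not for !=.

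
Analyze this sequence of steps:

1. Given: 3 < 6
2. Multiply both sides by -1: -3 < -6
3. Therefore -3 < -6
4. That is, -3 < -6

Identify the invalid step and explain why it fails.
Step 2: Multiply both sides by -1: -3 < -6

Step 2 multiplies both sides by -1 but fails to reverse the inequality sign. When multiplying (or dividing) an inequality by a negative number, the direction must be reversed. Since 3 < 6, we should get -3 > -6, i.e., -3 > -6.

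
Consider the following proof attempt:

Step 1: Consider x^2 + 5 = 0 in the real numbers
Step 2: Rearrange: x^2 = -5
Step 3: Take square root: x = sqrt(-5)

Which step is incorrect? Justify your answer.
Step 3: Take square root: x = sqrt(-5)

Step 3 takes the square root of -5, which is negative. In the real number system, the square root of a negative number is undefined. The equation x^2 + 5 = 0 has no real solutions. Square roots of negative numbers only exist in the complex numbers.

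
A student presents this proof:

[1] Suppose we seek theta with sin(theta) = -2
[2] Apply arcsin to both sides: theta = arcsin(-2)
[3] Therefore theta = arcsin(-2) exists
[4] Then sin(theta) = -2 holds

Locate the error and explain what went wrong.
Step 2: Apply arcsin to both sides: theta = arcsin(-2)

Step 2 applies arcsin to -2. However, arcsin(x) is only defined for x in [-1, 1] because sin(theta) can only produce values in that range. Since |-2| > 1, arcsin(-2) is undefined. There is no angle whose sine equals -2.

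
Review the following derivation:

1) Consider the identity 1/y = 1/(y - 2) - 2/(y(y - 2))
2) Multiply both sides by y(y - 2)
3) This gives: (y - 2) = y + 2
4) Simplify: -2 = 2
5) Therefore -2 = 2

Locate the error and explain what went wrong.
Step 3: This gives: (y - 2) = y + 2

Step 3 makes a sign error when clearing denominators. Multiplying -2/(y(y - 2)) by y(y - 2) gives -2, not +2. The correct result is (y - 2) = y - 2, which is trivially true, not (y - 2) = y + 2. (Step 1 is a valid identity: 1/(y - 2) - 2/(y(y - 2)) = (y - 2)/(y(y - 2)) = 1/y.)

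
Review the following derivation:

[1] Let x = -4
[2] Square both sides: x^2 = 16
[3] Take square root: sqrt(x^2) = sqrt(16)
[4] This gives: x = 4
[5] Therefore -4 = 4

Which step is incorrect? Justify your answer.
Step 4: This gives: x = 4

Step 4 incorrectly states that sqrt(x^2) = x. The correct identity is sqrt(x^2) = |x|. Since x = -4 < 0, we have sqrt(x^2) = |-4| = 4, not x = -4.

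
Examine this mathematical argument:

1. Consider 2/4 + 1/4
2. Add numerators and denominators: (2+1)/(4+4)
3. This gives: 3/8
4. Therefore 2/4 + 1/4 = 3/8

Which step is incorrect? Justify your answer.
Step 2: Add numerators and denominators: (2+1)/(4+4)

Step 2 incorrectly adds fractions by separately adding numerators and denominators. This is wrong. The correct method requires a common denominator: 2/4 + 1/4 = (2×4 + 1×4)/(4×4) = 12/16 = 3/4. The method used gives 3/8, which is different.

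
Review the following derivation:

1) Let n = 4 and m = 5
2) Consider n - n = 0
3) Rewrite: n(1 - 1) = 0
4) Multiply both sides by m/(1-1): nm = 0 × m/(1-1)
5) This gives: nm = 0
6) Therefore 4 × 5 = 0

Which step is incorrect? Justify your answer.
Step 4: Multiply both sides by m/(1-1): nm = 0 × m/(1-1)

Step 4 multiplies both sides by m/(1-1). However, 1-1 = 0, so this is multiplication by m/0, which is undefined. We cannot multiply by an undefined expression.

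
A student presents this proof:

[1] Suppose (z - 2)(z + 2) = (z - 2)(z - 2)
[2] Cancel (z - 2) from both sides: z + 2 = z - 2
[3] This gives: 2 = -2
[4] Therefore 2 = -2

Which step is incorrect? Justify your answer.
Step 2: Cancel (z - 2) from both sides: z + 2 = z - 2

Step 2 cancels (z - 2) from both sides. This is only valid if (z - 2) ≠ 0, i.e., z ≠ 2. When z = 2, both sides equal zero regardless of the other factors. The correct approach requires considering z = 2 as a separate case.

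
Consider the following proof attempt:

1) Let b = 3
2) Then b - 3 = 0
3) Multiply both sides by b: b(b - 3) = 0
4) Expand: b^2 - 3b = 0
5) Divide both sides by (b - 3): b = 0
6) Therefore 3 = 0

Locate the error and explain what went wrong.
Step 5: Divide both sides by (b - 3): b = 0

Step 5 divides both sides by (b - 3). However, since b = 3, we have (b - 3) = 0. Division by zero is undefined, making this step invalid.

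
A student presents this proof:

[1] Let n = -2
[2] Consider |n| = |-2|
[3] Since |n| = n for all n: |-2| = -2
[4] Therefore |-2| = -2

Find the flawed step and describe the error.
Step 3: Since |n| = n for all n: |-2| = -2

Step 3 incorrectly states that |n| = n for all n. The correct definition is |n| = n when n >= 0, and |n| = -n when n < 0. Since -2 < 0, we have |-2| = -(-2) = 2, not -2.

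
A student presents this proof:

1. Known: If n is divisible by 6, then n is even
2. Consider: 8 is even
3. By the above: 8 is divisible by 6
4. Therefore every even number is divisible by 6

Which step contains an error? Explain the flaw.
Step 3: By the above: 8 is divisible by 6

Step 3 commits the fallacy of affirming the consequent. The known fact 'divisible by 6 → even' does NOT imply 'even → divisible by 6'. That would be the converse, which is false. For example, 8 is even but 8 ÷ 6 = 1.33, which is not an integer.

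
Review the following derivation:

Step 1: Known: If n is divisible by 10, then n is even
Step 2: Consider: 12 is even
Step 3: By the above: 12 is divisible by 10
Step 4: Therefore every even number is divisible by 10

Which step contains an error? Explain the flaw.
Step 3: By the above: 12 is divisible by 10

Step 3 commits the fallacy of affirming the consequent. The known fact 'divisible by 10 → even' does NOT imply 'even → divisible by 10'. That would be the converse, which is false. For example, 12 is even but 12 ÷ 10 = 1.20, which is not an integer.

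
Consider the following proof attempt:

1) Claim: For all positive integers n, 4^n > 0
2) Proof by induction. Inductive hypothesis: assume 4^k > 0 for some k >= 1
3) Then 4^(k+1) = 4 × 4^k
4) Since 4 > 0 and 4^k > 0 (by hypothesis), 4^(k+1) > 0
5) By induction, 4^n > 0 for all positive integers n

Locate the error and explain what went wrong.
Step 5: By induction, 4^n > 0 for all positive integers n

Step 5 concludes the proof by induction, but no base case was ever established. A valid induction proof requires: (1) a base case proving 4^1 > 0, and (2) an inductive step showing IF 4^k > 0 THEN 4^(k+1) > 0. Steps 2-4 correctly establish the inductive step, but without the base case the conclusion in step 5 does not follow.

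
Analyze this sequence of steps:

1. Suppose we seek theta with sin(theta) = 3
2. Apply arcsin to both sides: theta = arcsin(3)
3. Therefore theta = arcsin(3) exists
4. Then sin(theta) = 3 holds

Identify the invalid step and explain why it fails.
Step 2: Apply arcsin to both sides: theta = arcsin(3)

Step 2 applies arcsin to 3. However, arcsin(x) is only defined for x in [-1, 1] because sin(theta) can only produce values in that range. Since |3| > 1, arcsin(3) is undefined. There is no angle whose sine equals 3.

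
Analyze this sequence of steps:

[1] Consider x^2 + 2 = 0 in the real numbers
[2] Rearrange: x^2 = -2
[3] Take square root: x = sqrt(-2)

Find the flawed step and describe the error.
Step 3: Take square root: x = sqrt(-2)

Step 3 takes the square root of -2, which is negative. In the real number system, the square root of a negative number is undefined. The equation x^2 + 2 = 0 has no real solutions. Square roots of negative numbers only exist in the complex numbers.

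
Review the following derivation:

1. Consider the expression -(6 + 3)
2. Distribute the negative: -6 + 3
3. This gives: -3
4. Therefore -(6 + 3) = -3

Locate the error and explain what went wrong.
Step 2: Distribute the negative: -6 + 3

Step 2 incorrectly distributes the negative sign. The correct distribution is -(6 + 3) = -6 - 3 = -9. The negative must be applied to both terms, not just the first. The error treats -(6 + 3) as -6 + 3, which equals -3 instead of -9.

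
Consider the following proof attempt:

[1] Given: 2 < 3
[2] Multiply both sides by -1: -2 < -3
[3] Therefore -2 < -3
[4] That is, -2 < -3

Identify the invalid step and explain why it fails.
Step 2: Multiply both sides by -1: -2 < -3

Step 2 multiplies both sides by -1 but fails to reverse the inequality sign. When multiplying (or dividing) an inequality by a negative number, the direction must be reversed. Since 2 < 3, we should get -2 > -3, i.e., -2 > -3.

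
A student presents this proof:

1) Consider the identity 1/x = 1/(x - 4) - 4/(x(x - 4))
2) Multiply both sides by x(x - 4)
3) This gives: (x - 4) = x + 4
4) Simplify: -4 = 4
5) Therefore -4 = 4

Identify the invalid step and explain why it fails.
Step 3: This gives: (x - 4) = x + 4

Step 3 makes a sign error when clearing denominators. Multiplying -4/(x(x - 4)) by x(x - 4) gives -4, not +4. The correct result is (x - 4) = x - 4, which is trivially true, not (x - 4) = x + 4. (Step 1 is a valid identity: 1/(x - 4) - 4/(x(x - 4)) = (x - 4)/(x(x - 4)) = 1/x.)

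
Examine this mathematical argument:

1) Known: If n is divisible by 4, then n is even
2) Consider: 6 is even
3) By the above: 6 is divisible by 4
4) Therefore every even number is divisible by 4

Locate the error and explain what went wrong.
Step 3: By the above: 6 is divisible by 4

Step 3 commits the fallacy of affirming the consequent. The known fact 'divisible by 4 → even' does NOT imply 'even → divisible by 4'. That would be the converse, which is false. For example, 6 is even but 6 ÷ 4 = 1.50, which is not an integer.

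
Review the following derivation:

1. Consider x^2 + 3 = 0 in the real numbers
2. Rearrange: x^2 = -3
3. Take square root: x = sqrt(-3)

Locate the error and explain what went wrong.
Step 3: Take square root: x = sqrt(-3)

Step 3 takes the square root of -3, which is negative. In the real number system, the square root of a negative number is undefined. The equation x^2 + 3 = 0 has no real solutions. Square roots of negative numbers only exist in the complex numbers.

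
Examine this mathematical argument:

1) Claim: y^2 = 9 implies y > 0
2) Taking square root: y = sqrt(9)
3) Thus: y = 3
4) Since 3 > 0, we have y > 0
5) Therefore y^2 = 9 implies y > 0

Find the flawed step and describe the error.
Step 2: Taking square root: y = sqrt(9)

Step 2 takes the square root and assumes the positive root only. The equation y^2 = 9 actually has two solutions: y = 3 and y = -3. The proof silently assumes y > 0 without justification, then uses this assumption to conclude y > 0, which is circular. The counterexample y = -3 shows the claim is false.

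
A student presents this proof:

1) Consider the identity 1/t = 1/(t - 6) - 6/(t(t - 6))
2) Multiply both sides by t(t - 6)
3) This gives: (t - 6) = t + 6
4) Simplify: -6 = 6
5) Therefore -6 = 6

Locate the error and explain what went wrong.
Step 3: This gives: (t - 6) = t + 6

Step 3 makes a sign error when clearing denominators. Multiplying -6/(t(t - 6)) by t(t - 6) gives -6, not +6. The correct result is (t - 6) = t - 6, which is trivially true, not (t - 6) = t + 6. (Step 1 is a valid identity: 1/(t - 6) - 6/(t(t - 6)) = (t - 6)/(t(t - 6)) = 1/t.)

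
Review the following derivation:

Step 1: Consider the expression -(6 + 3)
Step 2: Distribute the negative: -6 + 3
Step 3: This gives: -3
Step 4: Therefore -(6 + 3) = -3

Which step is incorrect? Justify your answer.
Step 2: Distribute the negative: -6 + 3

Step 2 incorrectly distributes the negative sign. The correct distribution is -(6 + 3) = -6 - 3 = -9. The negative must be applied to both terms, not just the first. The error treats -(6 + 3) as -6 + 3, which equals -3 instead of -9.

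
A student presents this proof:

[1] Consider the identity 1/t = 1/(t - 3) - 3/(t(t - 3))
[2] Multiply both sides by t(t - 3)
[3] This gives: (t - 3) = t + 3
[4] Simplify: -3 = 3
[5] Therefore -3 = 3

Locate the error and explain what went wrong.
Step 3: This gives: (t - 3) = t + 3

Step 3 makes a sign error when clearing denominators. Multiplying -3/(t(t - 3)) by t(t - 3) gives -3, not +3. The correct result is (t - 3) = t - 3, which is trivially true, not (t - 3) = t + 3. (Step 1 is a valid identity: 1/(t - 3) - 3/(t(t - 3)) = (t - 3)/(t(t - 3)) = 1/t.)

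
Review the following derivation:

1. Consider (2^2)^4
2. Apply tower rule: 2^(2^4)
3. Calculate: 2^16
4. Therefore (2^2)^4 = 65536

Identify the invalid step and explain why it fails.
Step 2: Apply tower rule: 2^(2^4)

Step 2 incorrectly states that (a^b)^c = a^(b^c). The correct rule is (a^b)^c = a^(b×c). The actual value is (2^2)^4 = 2^8 = 256, not 2^16 = 65536.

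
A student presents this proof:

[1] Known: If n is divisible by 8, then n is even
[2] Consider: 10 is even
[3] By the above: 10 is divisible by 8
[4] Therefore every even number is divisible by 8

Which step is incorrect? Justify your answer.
Step 3: By the above: 10 is divisible by 8

Step 3 commits the fallacy of affirming the consequent. The known fact 'divisible by 8 → even' does NOT imply 'even → divisible by 8'. That would be the converse, which is false. For example, 10 is even but 10 ÷ 8 = 1.25, which is not an integer.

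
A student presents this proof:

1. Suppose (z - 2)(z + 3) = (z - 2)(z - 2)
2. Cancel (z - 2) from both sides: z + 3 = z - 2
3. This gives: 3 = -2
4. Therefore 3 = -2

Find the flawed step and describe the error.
Step 2: Cancel (z - 2) from both sides: z + 3 = z - 2

Step 2 cancels (z - 2) from both sides. This is only valid if (z - 2) ≠ 0, i.e., z ≠ 2. When z = 2, both sides equal zero regardless of the other factors. The correct approach requires considering z = 2 as a separate case.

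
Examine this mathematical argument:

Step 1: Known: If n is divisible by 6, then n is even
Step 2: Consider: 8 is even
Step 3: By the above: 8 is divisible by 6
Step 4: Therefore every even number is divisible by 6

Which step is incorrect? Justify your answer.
Step 3: By the above: 8 is divisible by 6

Step 3 commits the fallacy of affirming the consequent. The known fact 'divisible by 6 → even' does NOT imply 'even → divisible by 6'. That would be the converse, which is false. For example, 8 is even but 8 ÷ 6 = 1.33, which is not an integer.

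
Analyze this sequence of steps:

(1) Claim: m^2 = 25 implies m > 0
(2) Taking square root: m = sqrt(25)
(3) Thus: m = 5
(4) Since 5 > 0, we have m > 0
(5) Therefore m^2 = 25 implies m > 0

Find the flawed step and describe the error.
Step 2: Taking square root: m = sqrt(25)

Step 2 takes the square root and assumes the positive root only. The equation m^2 = 25 actually has two solutions: m = 5 and m = -5. The proof silently assumes m > 0 without justification, then uses this assumption to conclude m > 0, which is circular. The counterexample m = -5 shows the claim is false.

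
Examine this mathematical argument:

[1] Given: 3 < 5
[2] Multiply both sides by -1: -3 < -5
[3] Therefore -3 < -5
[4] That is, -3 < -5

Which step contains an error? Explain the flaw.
Step 2: Multiply both sides by -1: -3 < -5

Step 2 multiplies both sides by -1 but fails to reverse the inequality sign. When multiplying (or dividing) an inequality by a negative number, the direction must be reversed. Since 3 < 5, we should get -3 > -5, i.e., -3 > -5.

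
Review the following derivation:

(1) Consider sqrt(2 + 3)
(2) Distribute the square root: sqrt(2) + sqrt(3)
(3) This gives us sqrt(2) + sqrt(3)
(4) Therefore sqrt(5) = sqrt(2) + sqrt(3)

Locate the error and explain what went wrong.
Step 2: Distribute the square root: sqrt(2) + sqrt(3)

Step 2 incorrectly 'distributes' the square root over addition. The square root function does not distribute: sqrt(a + b) ≠ sqrt(a) + sqrt(b). In fact, sqrt(2 + 3) = sqrt(5) ≈ 2.2361, while sqrt(2) + sqrt(3) ≈ 3.1463.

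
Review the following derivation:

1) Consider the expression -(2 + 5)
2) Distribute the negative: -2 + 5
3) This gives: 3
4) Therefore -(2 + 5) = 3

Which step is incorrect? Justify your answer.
Step 2: Distribute the negative: -2 + 5

Step 2 incorrectly distributes the negative sign. The correct distribution is -(2 + 5) = -2 - 5 = -7. The negative must be applied to both terms, not just the first. The error treats -(2 + 5) as -2 + 5, which equals 3 instead of -7.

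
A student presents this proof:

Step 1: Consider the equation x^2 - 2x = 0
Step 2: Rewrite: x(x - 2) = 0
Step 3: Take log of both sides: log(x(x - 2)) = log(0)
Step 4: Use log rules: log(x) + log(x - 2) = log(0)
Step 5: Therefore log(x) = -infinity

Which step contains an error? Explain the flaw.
Step 3: Take log of both sides: log(x(x - 2)) = log(0)

Step 3 takes the logarithm of both sides, resulting in log(0) on the right side. The logarithm is only defined for positive numbers; log(0) is undefined (approaches negative infinity). This operation is invalid.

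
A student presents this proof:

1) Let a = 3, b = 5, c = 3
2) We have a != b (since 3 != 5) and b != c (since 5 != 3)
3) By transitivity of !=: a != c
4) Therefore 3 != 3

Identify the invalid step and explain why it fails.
Step 3: By transitivity of !=: a != c

Step 3 incorrectly applies transitivity to the '!=' relation. Transitivity states: if a R b and b R c, then a R c. However, '!=' is not transitive. Counterexample: 3 != 5 and 5 != 3, but 3 = 3 (both equal 3). Transitivity holds for relations like <, <=, =, but not for !=.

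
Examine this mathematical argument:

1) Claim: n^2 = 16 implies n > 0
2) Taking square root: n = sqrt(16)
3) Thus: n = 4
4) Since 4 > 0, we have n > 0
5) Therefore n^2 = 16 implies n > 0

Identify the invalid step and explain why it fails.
Step 2: Taking square root: n = sqrt(16)

Step 2 takes the square root and assumes the positive root only. The equation n^2 = 16 actually has two solutions: n = 4 and n = -4. The proof silently assumes n > 0 without justification, then uses this assumption to conclude n > 0, which is circular. The counterexample n = -4 shows the claim is false.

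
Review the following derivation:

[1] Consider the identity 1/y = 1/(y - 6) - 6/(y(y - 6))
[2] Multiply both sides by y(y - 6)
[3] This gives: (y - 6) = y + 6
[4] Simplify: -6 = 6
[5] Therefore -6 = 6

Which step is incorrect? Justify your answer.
Step 3: This gives: (y - 6) = y + 6

Step 3 makes a sign error when clearing denominators. Multiplying -6/(y(y - 6)) by y(y - 6) gives -6, not +6. The correct result is (y - 6) = y - 6, which is trivially true, not (y - 6) = y + 6. (Step 1 is a valid identity: 1/(y - 6) - 6/(y(y - 6)) = (y - 6)/(y(y - 6)) = 1/y.)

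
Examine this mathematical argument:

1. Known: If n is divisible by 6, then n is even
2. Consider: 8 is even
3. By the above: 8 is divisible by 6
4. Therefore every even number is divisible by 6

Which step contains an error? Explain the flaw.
Step 3: By the above: 8 is divisible by 6

Step 3 commits the fallacy of affirming the consequent. The known fact 'divisible by 6 → even' does NOT imply 'even → divisible by 6'. That would be the converse, which is false. For example, 8 is even but 8 ÷ 6 = 1.33, which is not an integer.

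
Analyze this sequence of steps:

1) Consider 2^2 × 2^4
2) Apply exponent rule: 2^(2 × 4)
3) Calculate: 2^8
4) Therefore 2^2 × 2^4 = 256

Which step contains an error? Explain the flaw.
Step 2: Apply exponent rule: 2^(2 × 4)

Step 2 incorrectly states that a^b × a^c = a^(b×c). The correct rule is a^b × a^c = a^(b+c). The actual value is 2^2 × 2^4 = 2^6 = 64, not 2^8 = 256.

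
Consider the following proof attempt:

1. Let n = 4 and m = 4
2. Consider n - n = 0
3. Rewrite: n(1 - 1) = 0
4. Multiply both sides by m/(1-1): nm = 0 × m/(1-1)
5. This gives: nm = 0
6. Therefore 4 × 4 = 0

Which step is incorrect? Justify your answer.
Step 4: Multiply both sides by m/(1-1): nm = 0 × m/(1-1)

Step 4 multiplies both sides by m/(1-1). However, 1-1 = 0, so this is multiplication by m/0, which is undefined. We cannot multiply by an undefined expression.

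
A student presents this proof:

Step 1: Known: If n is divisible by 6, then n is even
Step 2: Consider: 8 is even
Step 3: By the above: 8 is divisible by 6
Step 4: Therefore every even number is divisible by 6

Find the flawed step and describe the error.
Step 3: By the above: 8 is divisible by 6

Step 3 commits the fallacy of affirming the consequent. The known fact 'divisible by 6 → even' does NOT imply 'even → divisible by 6'. That would be the converse, which is false. For example, 8 is even but 8 ÷ 6 = 1.33, which is not an integer.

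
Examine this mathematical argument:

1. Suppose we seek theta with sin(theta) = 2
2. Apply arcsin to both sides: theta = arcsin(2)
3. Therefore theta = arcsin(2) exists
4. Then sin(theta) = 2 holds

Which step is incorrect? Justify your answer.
Step 2: Apply arcsin to both sides: theta = arcsin(2)

Step 2 applies arcsin to 2. However, arcsin(x) is only defined for x in [-1, 1] because sin(theta) can only produce values in that range. Since |2| > 1, arcsin(2) is undefined. There is no angle whose sine equals 2.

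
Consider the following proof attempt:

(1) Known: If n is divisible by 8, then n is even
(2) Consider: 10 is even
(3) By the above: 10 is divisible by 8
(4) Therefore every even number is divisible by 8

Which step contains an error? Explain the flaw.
Step 3: By the above: 10 is divisible by 8

Step 3 commits the fallacy of affirming the consequent. The known fact 'divisible by 8 → even' does NOT imply 'even → divisible by 8'. That would be the converse, which is false. For example, 10 is even but 10 ÷ 8 = 1.25, which is not an integer.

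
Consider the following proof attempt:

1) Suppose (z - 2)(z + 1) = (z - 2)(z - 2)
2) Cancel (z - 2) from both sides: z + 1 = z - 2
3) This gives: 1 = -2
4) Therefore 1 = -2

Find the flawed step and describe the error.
Step 2: Cancel (z - 2) from both sides: z + 1 = z - 2

Step 2 cancels (z - 2) from both sides. This is only valid if (z - 2) ≠ 0, i.e., z ≠ 2. When z = 2, both sides equal zero regardless of the other factors. The correct approach requires considering z = 2 as a separate case.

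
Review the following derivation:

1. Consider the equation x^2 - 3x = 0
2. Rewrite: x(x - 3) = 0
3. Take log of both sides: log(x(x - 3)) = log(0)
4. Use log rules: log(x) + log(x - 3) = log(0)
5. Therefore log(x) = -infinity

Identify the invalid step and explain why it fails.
Step 3: Take log of both sides: log(x(x - 3)) = log(0)

Step 3 takes the logarithm of both sides, resulting in log(0) on the right side. The logarithm is only defined for positive numbers; log(0) is undefined (approaches negative infinity). This operation is invalid.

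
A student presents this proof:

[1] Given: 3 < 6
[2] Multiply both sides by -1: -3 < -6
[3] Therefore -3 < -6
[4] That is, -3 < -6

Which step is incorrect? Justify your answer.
Step 2: Multiply both sides by -1: -3 < -6

Step 2 multiplies both sides by -1 but fails to reverse the inequality sign. When multiplying (or dividing) an inequality by a negative number, the direction must be reversed. Since 3 < 6, we should get -3 > -6, i.e., -3 > -6.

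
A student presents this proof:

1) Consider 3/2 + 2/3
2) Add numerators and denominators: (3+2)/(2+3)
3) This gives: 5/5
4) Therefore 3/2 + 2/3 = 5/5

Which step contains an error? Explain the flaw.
Step 2: Add numerators and denominators: (3+2)/(2+3)

Step 2 incorrectly adds fractions by separately adding numerators and denominators. This is wrong. The correct method requires a common denominator: 3/2 + 2/3 = (3×3 + 2×2)/(2×3) = 13/6 = 13/6. The method used gives 5/5, which is different.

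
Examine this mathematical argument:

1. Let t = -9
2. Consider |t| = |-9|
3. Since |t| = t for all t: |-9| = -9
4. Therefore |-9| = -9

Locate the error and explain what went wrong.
Step 3: Since |t| = t for all t: |-9| = -9

Step 3 incorrectly states that |t| = t for all t. The correct definition is |t| = t when t >= 0, and |t| = -t when t < 0. Since -9 < 0, we have |-9| = -(-9) = 9, not -9.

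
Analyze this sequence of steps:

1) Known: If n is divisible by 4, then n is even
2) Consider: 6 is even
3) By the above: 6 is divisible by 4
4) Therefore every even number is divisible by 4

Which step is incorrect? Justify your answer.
Step 3: By the above: 6 is divisible by 4

Step 3 commits the fallacy of affirming the consequent. The known fact 'divisible by 4 → even' does NOT imply 'even → divisible by 4'. That would be the converse, which is false. For example, 6 is even but 6 ÷ 4 = 1.50, which is not an integer.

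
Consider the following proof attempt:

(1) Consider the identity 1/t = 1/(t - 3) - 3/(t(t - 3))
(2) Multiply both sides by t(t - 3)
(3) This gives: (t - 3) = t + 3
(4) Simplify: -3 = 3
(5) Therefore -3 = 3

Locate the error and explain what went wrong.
Step 3: This gives: (t - 3) = t + 3

Step 3 makes a sign error when clearing denominators. Multiplying -3/(t(t - 3)) by t(t - 3) gives -3, not +3. The correct result is (t - 3) = t - 3, which is trivially true, not (t - 3) = t + 3. (Step 1 is a valid identity: 1/(t - 3) - 3/(t(t - 3)) = (t - 3)/(t(t - 3)) = 1/t.)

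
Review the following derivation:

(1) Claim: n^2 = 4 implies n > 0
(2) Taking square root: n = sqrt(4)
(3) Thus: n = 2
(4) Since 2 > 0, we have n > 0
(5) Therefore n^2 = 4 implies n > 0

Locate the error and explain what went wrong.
Step 2: Taking square root: n = sqrt(4)

Step 2 takes the square root and assumes the positive root only. The equation n^2 = 4 actually has two solutions: n = 2 and n = -2. The proof silently assumes n > 0 without justification, then uses this assumption to conclude n > 0, which is circular. The counterexample n = -2 shows the claim is false.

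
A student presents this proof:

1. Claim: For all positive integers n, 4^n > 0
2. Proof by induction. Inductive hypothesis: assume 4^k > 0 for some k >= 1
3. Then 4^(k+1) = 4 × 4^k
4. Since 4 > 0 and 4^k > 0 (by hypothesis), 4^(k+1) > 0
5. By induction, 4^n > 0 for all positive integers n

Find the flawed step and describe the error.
Step 5: By induction, 4^n > 0 for all positive integers n

Step 5 concludes the proof by induction, but no base case was ever established. A valid induction proof requires: (1) a base case proving 4^1 > 0, and (2) an inductive step showing IF 4^k > 0 THEN 4^(k+1) > 0. Steps 2-4 correctly establish the inductive step, but without the base case the conclusion in step 5 does not follow.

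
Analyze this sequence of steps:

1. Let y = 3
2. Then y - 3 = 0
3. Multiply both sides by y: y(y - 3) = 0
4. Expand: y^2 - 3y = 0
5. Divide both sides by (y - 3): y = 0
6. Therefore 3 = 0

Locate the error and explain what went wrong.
Step 5: Divide both sides by (y - 3): y = 0

Step 5 divides both sides by (y - 3). However, since y = 3, we have (y - 3) = 0. Division by zero is undefined, making this step invalid.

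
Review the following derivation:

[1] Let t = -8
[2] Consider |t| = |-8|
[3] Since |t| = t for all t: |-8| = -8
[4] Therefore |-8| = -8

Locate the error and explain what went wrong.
Step 3: Since |t| = t for all t: |-8| = -8

Step 3 incorrectly states that |t| = t for all t. The correct definition is |t| = t when t >= 0, and |t| = -t when t < 0. Since -8 < 0, we have |-8| = -(-8) = 8, not -8.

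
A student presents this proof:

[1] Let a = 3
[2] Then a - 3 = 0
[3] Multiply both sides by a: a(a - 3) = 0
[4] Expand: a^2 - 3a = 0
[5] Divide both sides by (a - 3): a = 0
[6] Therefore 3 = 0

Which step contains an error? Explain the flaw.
Step 5: Divide both sides by (a - 3): a = 0

Step 5 divides both sides by (a - 3). However, since a = 3, we have (a - 3) = 0. Division by zero is undefined, making this step invalid.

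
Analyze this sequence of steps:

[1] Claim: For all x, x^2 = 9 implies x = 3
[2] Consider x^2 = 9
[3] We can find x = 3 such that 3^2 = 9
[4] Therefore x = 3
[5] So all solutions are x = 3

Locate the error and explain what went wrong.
Step 4: Therefore x = 3

Step 4 incorrectly concludes that x = 3 is the only solution. The proof shows that x = 3 is A solution (existence), but does not show it is the ONLY solution (uniqueness). In fact, x = -3 is also a solution since (-3)^2 = 9. Finding one solution doesn't prove there are no others.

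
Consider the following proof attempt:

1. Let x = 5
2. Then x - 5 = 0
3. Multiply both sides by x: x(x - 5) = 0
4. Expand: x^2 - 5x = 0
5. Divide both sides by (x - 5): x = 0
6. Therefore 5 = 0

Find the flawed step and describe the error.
Step 5: Divide both sides by (x - 5): x = 0

Step 5 divides both sides by (x - 5). However, since x = 5, we have (x - 5) = 0. Division by zero is undefined, making this step invalid.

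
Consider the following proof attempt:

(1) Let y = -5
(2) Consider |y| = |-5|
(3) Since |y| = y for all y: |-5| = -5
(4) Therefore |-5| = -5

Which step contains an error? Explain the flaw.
Step 3: Since |y| = y for all y: |-5| = -5

Step 3 incorrectly states that |y| = y for all y. The correct definition is |y| = y when y >= 0, and |y| = -y when y < 0. Since -5 < 0, we have |-5| = -(-5) = 5, not -5.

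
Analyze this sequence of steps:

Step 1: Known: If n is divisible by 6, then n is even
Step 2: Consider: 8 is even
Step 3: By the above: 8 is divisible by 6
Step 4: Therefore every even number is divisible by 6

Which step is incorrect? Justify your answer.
Step 3: By the above: 8 is divisible by 6

Step 3 commits the fallacy of affirming the consequent. The known fact 'divisible by 6 → even' does NOT imply 'even → divisible by 6'. That would be the converse, which is false. For example, 8 is even but 8 ÷ 6 = 1.33, which is not an integer.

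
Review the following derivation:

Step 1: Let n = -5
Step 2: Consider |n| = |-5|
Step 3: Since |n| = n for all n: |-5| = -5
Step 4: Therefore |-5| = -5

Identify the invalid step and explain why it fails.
Step 3: Since |n| = n for all n: |-5| = -5

Step 3 incorrectly states that |n| = n for all n. The correct definition is |n| = n when n >= 0, and |n| = -n when n < 0. Since -5 < 0, we have |-5| = -(-5) = 5, not -5.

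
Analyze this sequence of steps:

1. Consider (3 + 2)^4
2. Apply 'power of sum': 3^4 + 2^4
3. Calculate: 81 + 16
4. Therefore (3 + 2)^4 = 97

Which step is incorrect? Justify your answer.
Step 2: Apply 'power of sum': 3^4 + 2^4

Step 2 incorrectly applies a non-existent rule '(a+b)^n = a^n + b^n'. This is false in general. The correct expansion uses the binomial theorem. The actual value is (3 + 2)^4 = 5^4 = 625, not 97.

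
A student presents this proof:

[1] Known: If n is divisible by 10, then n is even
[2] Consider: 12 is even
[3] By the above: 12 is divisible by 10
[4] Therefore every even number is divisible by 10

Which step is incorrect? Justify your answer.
Step 3: By the above: 12 is divisible by 10

Step 3 commits the fallacy of affirming the consequent. The known fact 'divisible by 10 → even' does NOT imply 'even → divisible by 10'. That would be the converse, which is false. For example, 12 is even but 12 ÷ 10 = 1.20, which is not an integer.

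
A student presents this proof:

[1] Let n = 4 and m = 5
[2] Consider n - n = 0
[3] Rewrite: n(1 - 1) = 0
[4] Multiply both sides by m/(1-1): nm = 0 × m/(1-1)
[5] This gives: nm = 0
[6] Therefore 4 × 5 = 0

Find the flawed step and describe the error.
Step 4: Multiply both sides by m/(1-1): nm = 0 × m/(1-1)

Step 4 multiplies both sides by m/(1-1). However, 1-1 = 0, so this is multiplication by m/0, which is undefined. We cannot multiply by an undefined expression.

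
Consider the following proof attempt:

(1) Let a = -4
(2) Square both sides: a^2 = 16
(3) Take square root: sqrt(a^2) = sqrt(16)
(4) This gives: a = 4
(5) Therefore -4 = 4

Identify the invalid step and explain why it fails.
Step 4: This gives: a = 4

Step 4 incorrectly states that sqrt(a^2) = a. The correct identity is sqrt(a^2) = |a|. Since a = -4 < 0, we have sqrt(a^2) = |-4| = 4, not a = -4.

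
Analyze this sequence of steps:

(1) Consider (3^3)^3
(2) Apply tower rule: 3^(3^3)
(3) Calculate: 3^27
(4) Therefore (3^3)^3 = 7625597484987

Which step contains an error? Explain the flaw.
Step 2: Apply tower rule: 3^(3^3)

Step 2 incorrectly states that (a^b)^c = a^(b^c). The correct rule is (a^b)^c = a^(b×c). The actual value is (3^3)^3 = 3^9 = 19683, not 3^27 = 7625597484987.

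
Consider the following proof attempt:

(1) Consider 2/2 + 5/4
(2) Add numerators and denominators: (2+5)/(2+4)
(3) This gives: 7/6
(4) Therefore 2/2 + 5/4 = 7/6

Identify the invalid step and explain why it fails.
Step 2: Add numerators and denominators: (2+5)/(2+4)

Step 2 incorrectly adds fractions by separately adding numerators and denominators. This is wrong. The correct method requires a common denominator: 2/2 + 5/4 = (2×4 + 5×2)/(2×4) = 18/8 = 9/4. The method used gives 7/6, which is different.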